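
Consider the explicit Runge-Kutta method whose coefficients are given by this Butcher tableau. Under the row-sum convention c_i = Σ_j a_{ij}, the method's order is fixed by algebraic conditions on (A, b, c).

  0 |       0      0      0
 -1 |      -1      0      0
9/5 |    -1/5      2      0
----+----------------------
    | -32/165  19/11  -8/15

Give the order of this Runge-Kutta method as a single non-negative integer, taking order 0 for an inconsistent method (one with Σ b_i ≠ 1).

b = (-32/165, 19/11, -8/15)
c = (0, -1, 9/5)
Ac = (0, 0, -2)
Σ b_i: (-32/165)·1 + 19/11·1 + (-8/15)·1 = 1 ✓
b·c: 19/11·(-1) + (-8/15)·9/5 = -739/275 ≠ 1/2 ⇒ order 1.

1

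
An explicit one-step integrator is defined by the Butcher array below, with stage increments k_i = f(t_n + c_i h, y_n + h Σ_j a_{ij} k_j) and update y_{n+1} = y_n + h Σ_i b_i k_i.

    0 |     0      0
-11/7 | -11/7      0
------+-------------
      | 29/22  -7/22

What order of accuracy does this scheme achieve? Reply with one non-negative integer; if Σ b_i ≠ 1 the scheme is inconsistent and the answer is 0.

2

b = (29/22, -7/22)
c = (0, -11/7)
Σ b_i: 29/22·1 + (-7/22)·1 = 1 ✓
b·c: (-7/22)·(-11/7) = 1/2 ✓; 2 stages ⇒ order 2.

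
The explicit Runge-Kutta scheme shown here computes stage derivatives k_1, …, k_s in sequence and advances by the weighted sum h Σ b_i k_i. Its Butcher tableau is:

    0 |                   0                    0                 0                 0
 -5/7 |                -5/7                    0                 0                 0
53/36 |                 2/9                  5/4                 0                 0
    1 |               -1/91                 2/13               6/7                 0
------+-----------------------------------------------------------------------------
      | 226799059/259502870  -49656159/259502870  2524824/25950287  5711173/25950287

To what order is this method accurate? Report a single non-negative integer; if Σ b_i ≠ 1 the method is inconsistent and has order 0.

3

b = (226799059/259502870, -49656159/259502870, 2524824/25950287, 5711173/25950287)
c = (0, -5/7, 53/36, 1)
Ac = (0, 0, -25/28, 629/546)
Σ b_i: 226799059/259502870·1 + (-49656159/259502870)·1 + 2524824/25950287·1 + 5711173/25950287·1 = 1 ✓
b·c: (-49656159/259502870)·(-5/7) + 2524824/25950287·53/36 + 5711173/25950287·1 = 1/2 ✓
b·c²: (-49656159/259502870)·25/49 + 2524824/25950287·2809/1296 + 5711173/25950287·1 = 1/3 ✓
b·Ac: 2524824/25950287·(-25/28) + 5711173/25950287·629/546 = 1/6 ✓
b·c³: (-49656159/259502870)·(-125/343) + 2524824/25950287·148877/46656 + 5711173/25950287·1 = 23553012047/39236833944 ≠ 1/4 ⇒ order 3.
b·(c∘Ac): 2524824/25950287·(-1325/1008) + 5711173/25950287·629/546 = 68470792/544956027 ≠ 1/8
b·Ac²: 2524824/25950287·125/196 + 5711173/25950287·266419/137592 = 134086023499/274657837608 ≠ 1/12
b·A²c: 5711173/25950287·(-75/98) = -428337975/2543128126 ≠ 1/24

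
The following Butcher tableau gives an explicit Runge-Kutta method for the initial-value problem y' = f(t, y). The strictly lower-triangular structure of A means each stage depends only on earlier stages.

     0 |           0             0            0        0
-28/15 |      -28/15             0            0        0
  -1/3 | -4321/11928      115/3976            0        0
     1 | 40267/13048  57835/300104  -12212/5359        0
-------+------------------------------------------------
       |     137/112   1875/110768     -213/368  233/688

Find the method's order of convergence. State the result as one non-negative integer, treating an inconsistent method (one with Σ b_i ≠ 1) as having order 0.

4

b = (137/112, 1875/110768, -213/368, 233/688)
c = (0, -28/15, -1/3, 1)
Ac = (0, 0, -23/426, 559/1398)
Σ b_i: 137/112·1 + 1875/110768·1 + (-213/368)·1 + 233/688·1 = 1 ✓
b·c: 1875/110768·(-28/15) + (-213/368)·(-1/3) + 233/688·1 = 1/2 ✓
b·c²: 1875/110768·784/225 + (-213/368)·1/9 + 233/688·1 = 1/3 ✓
b·Ac: (-213/368)·(-23/426) + 233/688·559/1398 = 1/6 ✓
b·c³: 1875/110768·(-21952/3375) + (-213/368)·(-1/27) + 233/688·1 = 1/4 ✓
b·(c∘Ac): (-213/368)·23/1278 + 233/688·559/1398 = 1/8 ✓
b·Ac²: (-213/368)·322/3195 + 233/688·1462/3495 = 1/12 ✓
b·A²c: 233/688·86/699 = 1/24 ✓; 4 stages ⇒ order 4.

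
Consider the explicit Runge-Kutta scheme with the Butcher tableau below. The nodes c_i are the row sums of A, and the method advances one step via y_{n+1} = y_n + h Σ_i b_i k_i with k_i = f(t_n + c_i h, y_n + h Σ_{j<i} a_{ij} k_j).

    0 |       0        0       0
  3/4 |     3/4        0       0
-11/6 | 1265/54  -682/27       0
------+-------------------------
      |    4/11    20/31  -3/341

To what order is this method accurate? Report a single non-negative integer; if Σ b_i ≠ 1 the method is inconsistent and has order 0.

3

b = (4/11, 20/31, -3/341)
c = (0, 3/4, -11/6)
Ac = (0, 0, -341/18)
Σ b_i: 4/11·1 + 20/31·1 + (-3/341)·1 = 1 ✓
b·c: 20/31·3/4 + (-3/341)·(-11/6) = 1/2 ✓
b·c²: 20/31·9/16 + (-3/341)·121/36 = 1/3 ✓
b·Ac: (-3/341)·(-341/18) = 1/6 ✓; 3 stages ⇒ order 3.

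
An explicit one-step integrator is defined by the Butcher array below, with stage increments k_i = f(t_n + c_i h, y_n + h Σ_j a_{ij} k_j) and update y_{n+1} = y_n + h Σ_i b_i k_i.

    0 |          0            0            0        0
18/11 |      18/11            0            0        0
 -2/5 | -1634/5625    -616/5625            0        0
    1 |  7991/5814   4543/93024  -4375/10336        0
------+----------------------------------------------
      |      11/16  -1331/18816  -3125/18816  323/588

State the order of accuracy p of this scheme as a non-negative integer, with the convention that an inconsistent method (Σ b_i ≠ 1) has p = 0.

b = (11/16, -1331/18816, -3125/18816, 323/588)
c = (0, 18/11, -2/5, 1)
Ac = (0, 0, -112/625, 161/646)
Σ b_i: 11/16·1 + (-1331/18816)·1 + (-3125/18816)·1 + 323/588·1 = 1 ✓
b·c: (-1331/18816)·18/11 + (-3125/18816)·(-2/5) + 323/588·1 = 1/2 ✓
b·c²: (-1331/18816)·324/121 + (-3125/18816)·4/25 + 323/588·1 = 1/3 ✓
b·Ac: (-3125/18816)·(-112/625) + 323/588·161/646 = 1/6 ✓
b·c³: (-1331/18816)·5832/1331 + (-3125/18816)·(-8/125) + 323/588·1 = 1/4 ✓
b·(c∘Ac): (-3125/18816)·224/3125 + 323/588·161/646 = 1/8 ✓
b·Ac²: (-3125/18816)·(-2016/6875) + 323/588·224/3553 = 1/12 ✓
b·A²c: 323/588·49/646 = 1/24 ✓; 4 stages ⇒ order 4.

4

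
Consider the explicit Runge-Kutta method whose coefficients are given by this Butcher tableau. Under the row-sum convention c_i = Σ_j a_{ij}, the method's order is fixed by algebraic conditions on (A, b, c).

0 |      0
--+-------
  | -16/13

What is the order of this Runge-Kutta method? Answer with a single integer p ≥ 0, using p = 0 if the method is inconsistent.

b = (-16/13)
c = (0)
Σ b_i: (-16/13)·1 = -16/13 ≠ 1 ⇒ order 0.

0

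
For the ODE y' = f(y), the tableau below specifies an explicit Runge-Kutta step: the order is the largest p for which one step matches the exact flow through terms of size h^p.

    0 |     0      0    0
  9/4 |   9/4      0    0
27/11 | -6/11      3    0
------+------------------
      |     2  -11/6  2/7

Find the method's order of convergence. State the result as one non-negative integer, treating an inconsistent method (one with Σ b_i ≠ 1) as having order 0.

0

b = (2, -11/6, 2/7)
c = (0, 9/4, 27/11)
Ac = (0, 0, 27/4)
Σ b_i: 2·1 + (-11/6)·1 + 2/7·1 = 19/42 ≠ 1 ⇒ order 0.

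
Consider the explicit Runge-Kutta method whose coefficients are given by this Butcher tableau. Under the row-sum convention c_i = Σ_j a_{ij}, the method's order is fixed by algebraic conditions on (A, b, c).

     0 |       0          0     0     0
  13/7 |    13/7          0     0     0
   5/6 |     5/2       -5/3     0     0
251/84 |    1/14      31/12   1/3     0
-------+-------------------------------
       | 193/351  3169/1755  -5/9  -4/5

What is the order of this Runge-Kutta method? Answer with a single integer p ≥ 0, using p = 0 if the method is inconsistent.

2

b = (193/351, 3169/1755, -5/9, -4/5)
c = (0, 13/7, 5/6, 251/84)
Ac = (0, 0, -65/21, 1279/252)
Σ b_i: 193/351·1 + 3169/1755·1 + (-5/9)·1 + (-4/5)·1 = 1 ✓
b·c: 3169/1755·13/7 + (-5/9)·5/6 + (-4/5)·251/84 = 1/2 ✓
b·c²: 3169/1755·169/49 + (-5/9)·25/36 + (-4/5)·63001/7056 = -10327/7938 ≠ 1/3 ⇒ order 2.
b·Ac: (-5/9)·(-65/21) + (-4/5)·1279/252 = -316/135 ≠ 1/6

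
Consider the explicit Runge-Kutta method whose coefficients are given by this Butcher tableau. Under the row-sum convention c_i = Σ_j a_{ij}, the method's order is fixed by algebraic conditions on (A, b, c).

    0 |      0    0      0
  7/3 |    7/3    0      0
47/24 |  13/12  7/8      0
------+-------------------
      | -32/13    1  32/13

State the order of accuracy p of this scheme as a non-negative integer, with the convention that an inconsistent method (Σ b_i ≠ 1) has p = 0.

1

b = (-32/13, 1, 32/13)
c = (0, 7/3, 47/24)
Ac = (0, 0, 49/24)
Σ b_i: (-32/13)·1 + 1·1 + 32/13·1 = 1 ✓
b·c: 1·7/3 + 32/13·47/24 = 93/13 ≠ 1/2 ⇒ order 1.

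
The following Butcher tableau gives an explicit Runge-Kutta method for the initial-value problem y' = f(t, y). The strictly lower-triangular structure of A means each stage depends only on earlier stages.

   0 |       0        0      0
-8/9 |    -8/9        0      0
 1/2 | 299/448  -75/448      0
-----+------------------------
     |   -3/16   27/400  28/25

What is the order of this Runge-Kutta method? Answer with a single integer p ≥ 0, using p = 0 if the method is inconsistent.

3

b = (-3/16, 27/400, 28/25)
c = (0, -8/9, 1/2)
Ac = (0, 0, 25/168)
Σ b_i: (-3/16)·1 + 27/400·1 + 28/25·1 = 1 ✓
b·c: 27/400·(-8/9) + 28/25·1/2 = 1/2 ✓
b·c²: 27/400·64/81 + 28/25·1/4 = 1/3 ✓
b·Ac: 28/25·25/168 = 1/6 ✓; 3 stages ⇒ order 3.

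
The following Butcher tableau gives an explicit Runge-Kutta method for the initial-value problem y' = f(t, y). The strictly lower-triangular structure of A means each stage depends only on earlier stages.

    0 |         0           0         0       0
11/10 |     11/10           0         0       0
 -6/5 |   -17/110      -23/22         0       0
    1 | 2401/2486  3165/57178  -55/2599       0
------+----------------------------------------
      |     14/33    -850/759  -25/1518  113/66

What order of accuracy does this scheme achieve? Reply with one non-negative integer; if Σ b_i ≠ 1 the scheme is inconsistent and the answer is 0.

b = (14/33, -850/759, -25/1518, 113/66)
c = (0, 11/10, -6/5, 1)
Ac = (0, 0, -23/20, 39/452)
Σ b_i: 14/33·1 + (-850/759)·1 + (-25/1518)·1 + 113/66·1 = 1 ✓
b·c: (-850/759)·11/10 + (-25/1518)·(-6/5) + 113/66·1 = 1/2 ✓
b·c²: (-850/759)·121/100 + (-25/1518)·36/25 + 113/66·1 = 1/3 ✓
b·Ac: (-25/1518)·(-23/20) + 113/66·39/452 = 1/6 ✓
b·c³: (-850/759)·1331/1000 + (-25/1518)·(-216/125) + 113/66·1 = 1/4 ✓
b·(c∘Ac): (-25/1518)·69/50 + 113/66·39/452 = 1/8 ✓
b·Ac²: (-25/1518)·(-253/200) + 113/66·33/904 = 1/12 ✓
b·A²c: 113/66·11/452 = 1/24 ✓; 4 stages ⇒ order 4.

4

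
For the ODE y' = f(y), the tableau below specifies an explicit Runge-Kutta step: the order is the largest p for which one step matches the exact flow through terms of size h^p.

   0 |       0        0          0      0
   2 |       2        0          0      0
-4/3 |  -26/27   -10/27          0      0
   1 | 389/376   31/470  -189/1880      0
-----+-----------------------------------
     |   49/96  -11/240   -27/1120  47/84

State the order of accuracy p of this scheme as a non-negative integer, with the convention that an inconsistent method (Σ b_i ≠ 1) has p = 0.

4

b = (49/96, -11/240, -27/1120, 47/84)
c = (0, 2, -4/3, 1)
Ac = (0, 0, -20/27, 25/94)
Σ b_i: 49/96·1 + (-11/240)·1 + (-27/1120)·1 + 47/84·1 = 1 ✓
b·c: (-11/240)·2 + (-27/1120)·(-4/3) + 47/84·1 = 1/2 ✓
b·c²: (-11/240)·4 + (-27/1120)·16/9 + 47/84·1 = 1/3 ✓
b·Ac: (-27/1120)·(-20/27) + 47/84·25/94 = 1/6 ✓
b·c³: (-11/240)·8 + (-27/1120)·(-64/27) + 47/84·1 = 1/4 ✓
b·(c∘Ac): (-27/1120)·80/81 + 47/84·25/94 = 1/8 ✓
b·Ac²: (-27/1120)·(-40/27) + 47/84·4/47 = 1/12 ✓
b·A²c: 47/84·7/94 = 1/24 ✓; 4 stages ⇒ order 4.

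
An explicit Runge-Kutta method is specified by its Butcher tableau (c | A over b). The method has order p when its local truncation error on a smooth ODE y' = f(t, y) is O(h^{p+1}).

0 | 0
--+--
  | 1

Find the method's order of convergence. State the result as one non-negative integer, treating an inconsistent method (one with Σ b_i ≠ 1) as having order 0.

1

b = (1)
c = (0)
Σ b_i: 1·1 = 1 ✓; 1 stage ⇒ order 1.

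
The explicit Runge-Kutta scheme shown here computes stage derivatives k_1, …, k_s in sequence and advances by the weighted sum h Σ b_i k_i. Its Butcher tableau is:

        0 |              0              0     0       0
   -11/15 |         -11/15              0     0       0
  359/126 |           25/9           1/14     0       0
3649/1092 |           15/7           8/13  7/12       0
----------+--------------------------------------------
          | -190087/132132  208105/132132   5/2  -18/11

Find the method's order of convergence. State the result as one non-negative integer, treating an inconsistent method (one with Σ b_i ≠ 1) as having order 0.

2

b = (-190087/132132, 208105/132132, 5/2, -18/11)
c = (0, -11/15, 359/126, 3649/1092)
Ac = (0, 0, -11/210, 16999/14040)
Σ b_i: (-190087/132132)·1 + 208105/132132·1 + 5/2·1 + (-18/11)·1 = 1 ✓
b·c: 208105/132132·(-11/15) + 5/2·359/126 + (-18/11)·3649/1092 = 1/2 ✓
b·c²: 208105/132132·121/225 + 5/2·128881/15876 + (-18/11)·13315201/1192464 = 211765949/73783710 ≠ 1/3 ⇒ order 2.
b·Ac: 5/2·(-11/210) + (-18/11)·16999/14040 = -21143/10010 ≠ 1/6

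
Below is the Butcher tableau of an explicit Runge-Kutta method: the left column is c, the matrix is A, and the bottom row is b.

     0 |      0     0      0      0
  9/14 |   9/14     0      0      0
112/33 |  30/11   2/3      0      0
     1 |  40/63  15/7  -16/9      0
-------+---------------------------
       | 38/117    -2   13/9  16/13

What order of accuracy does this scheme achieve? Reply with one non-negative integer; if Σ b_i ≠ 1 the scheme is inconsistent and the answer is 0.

1

b = (38/117, -2, 13/9, 16/13)
c = (0, 9/14, 112/33, 1)
Ac = (0, 0, 3/7, -135521/29106)
Σ b_i: 38/117·1 + (-2)·1 + 13/9·1 + 16/13·1 = 1 ✓
b·c: (-2)·9/14 + 13/9·112/33 + 16/13·1 = 131011/27027 ≠ 1/2 ⇒ order 1.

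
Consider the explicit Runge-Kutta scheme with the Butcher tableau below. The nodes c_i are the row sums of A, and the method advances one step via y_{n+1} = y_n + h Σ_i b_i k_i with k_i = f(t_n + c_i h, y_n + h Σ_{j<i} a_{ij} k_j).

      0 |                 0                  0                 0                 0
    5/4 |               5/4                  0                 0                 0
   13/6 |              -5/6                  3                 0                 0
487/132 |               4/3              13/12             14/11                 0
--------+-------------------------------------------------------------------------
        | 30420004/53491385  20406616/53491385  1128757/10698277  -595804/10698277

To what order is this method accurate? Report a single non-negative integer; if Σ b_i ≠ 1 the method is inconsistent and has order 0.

3

b = (30420004/53491385, 20406616/53491385, 1128757/10698277, -595804/10698277)
c = (0, 5/4, 13/6, 487/132)
Ac = (0, 0, 15/4, 2171/528)
Σ b_i: 30420004/53491385·1 + 20406616/53491385·1 + 1128757/10698277·1 + (-595804/10698277)·1 = 1 ✓
b·c: 20406616/53491385·5/4 + 1128757/10698277·13/6 + (-595804/10698277)·487/132 = 1/2 ✓
b·c²: 20406616/53491385·25/16 + 1128757/10698277·169/36 + (-595804/10698277)·237169/17424 = 1/3 ✓
b·Ac: 1128757/10698277·15/4 + (-595804/10698277)·2171/528 = 1/6 ✓
b·c³: 20406616/53491385·125/64 + 1128757/10698277·2197/216 + (-595804/10698277)·115501303/2299968 = -5527220245/5648690256 ≠ 1/4 ⇒ order 3.
b·(c∘Ac): 1128757/10698277·65/8 + (-595804/10698277)·1057277/69696 = 19137703/1540551888 ≠ 1/8
b·Ac²: 1128757/10698277·75/16 + (-595804/10698277)·48581/6336 = 52037827/770275944 ≠ 1/12
b·A²c: (-595804/10698277)·105/22 = -2843610/10698277 ≠ 1/24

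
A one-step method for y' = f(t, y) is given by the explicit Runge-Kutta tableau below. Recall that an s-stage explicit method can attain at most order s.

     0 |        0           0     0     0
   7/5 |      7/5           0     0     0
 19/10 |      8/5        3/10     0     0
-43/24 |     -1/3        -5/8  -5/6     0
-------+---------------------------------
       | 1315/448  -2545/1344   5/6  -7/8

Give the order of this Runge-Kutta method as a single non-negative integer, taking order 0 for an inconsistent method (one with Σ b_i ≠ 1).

2

b = (1315/448, -2545/1344, 5/6, -7/8)
c = (0, 7/5, 19/10, -43/24)
Ac = (0, 0, 21/50, -59/24)
Σ b_i: 1315/448·1 + (-2545/1344)·1 + 5/6·1 + (-7/8)·1 = 1 ✓
b·c: (-2545/1344)·7/5 + 5/6·19/10 + (-7/8)·(-43/24) = 1/2 ✓
b·c²: (-2545/1344)·49/25 + 5/6·361/100 + (-7/8)·1849/576 = -16183/4608 ≠ 1/3 ⇒ order 2.
b·Ac: 5/6·21/50 + (-7/8)·(-59/24) = 2401/960 ≠ 1/6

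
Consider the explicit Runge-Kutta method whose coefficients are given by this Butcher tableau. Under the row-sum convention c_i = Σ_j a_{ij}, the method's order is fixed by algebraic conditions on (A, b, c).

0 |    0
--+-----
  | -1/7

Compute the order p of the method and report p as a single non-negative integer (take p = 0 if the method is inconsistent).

b = (-1/7)
c = (0)
Σ b_i: (-1/7)·1 = -1/7 ≠ 1 ⇒ order 0.

0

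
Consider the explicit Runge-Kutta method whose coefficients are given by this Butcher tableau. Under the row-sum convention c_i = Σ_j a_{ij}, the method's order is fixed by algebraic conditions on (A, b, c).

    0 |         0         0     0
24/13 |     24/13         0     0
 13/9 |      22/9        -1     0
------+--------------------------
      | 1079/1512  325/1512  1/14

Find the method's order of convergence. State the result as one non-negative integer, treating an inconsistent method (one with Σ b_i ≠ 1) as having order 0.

b = (1079/1512, 325/1512, 1/14)
c = (0, 24/13, 13/9)
Ac = (0, 0, -24/13)
Σ b_i: 1079/1512·1 + 325/1512·1 + 1/14·1 = 1 ✓
b·c: 325/1512·24/13 + 1/14·13/9 = 1/2 ✓
b·c²: 325/1512·576/169 + 1/14·169/81 = 12997/14742 ≠ 1/3 ⇒ order 2.
b·Ac: 1/14·(-24/13) = -12/91 ≠ 1/6

2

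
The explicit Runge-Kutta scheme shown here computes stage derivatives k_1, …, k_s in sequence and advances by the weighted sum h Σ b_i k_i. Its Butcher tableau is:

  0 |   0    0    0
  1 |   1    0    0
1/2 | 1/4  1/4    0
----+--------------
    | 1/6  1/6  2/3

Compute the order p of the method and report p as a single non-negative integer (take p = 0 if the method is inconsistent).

3

b = (1/6, 1/6, 2/3)
c = (0, 1, 1/2)
Ac = (0, 0, 1/4)
Σ b_i: 1/6·1 + 1/6·1 + 2/3·1 = 1 ✓
b·c: 1/6·1 + 2/3·1/2 = 1/2 ✓
b·c²: 1/6·1 + 2/3·1/4 = 1/3 ✓
b·Ac: 2/3·1/4 = 1/6 ✓; 3 stages ⇒ order 3.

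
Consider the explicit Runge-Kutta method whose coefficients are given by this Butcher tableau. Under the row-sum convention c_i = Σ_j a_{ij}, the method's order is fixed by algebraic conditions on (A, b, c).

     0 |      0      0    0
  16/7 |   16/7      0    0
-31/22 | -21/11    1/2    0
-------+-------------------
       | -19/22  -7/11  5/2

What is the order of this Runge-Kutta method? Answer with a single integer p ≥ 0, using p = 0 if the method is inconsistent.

b = (-19/22, -7/11, 5/2)
c = (0, 16/7, -31/22)
Ac = (0, 0, 8/7)
Σ b_i: (-19/22)·1 + (-7/11)·1 + 5/2·1 = 1 ✓
b·c: (-7/11)·16/7 + 5/2·(-31/22) = -219/44 ≠ 1/2 ⇒ order 1.

1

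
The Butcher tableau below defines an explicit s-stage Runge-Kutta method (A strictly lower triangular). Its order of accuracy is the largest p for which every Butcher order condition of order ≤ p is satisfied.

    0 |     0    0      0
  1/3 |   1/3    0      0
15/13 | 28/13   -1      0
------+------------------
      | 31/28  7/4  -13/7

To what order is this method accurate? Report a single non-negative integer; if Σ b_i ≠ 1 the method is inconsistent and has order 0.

1

b = (31/28, 7/4, -13/7)
c = (0, 1/3, 15/13)
Ac = (0, 0, -1/3)
Σ b_i: 31/28·1 + 7/4·1 + (-13/7)·1 = 1 ✓
b·c: 7/4·1/3 + (-13/7)·15/13 = -131/84 ≠ 1/2 ⇒ order 1.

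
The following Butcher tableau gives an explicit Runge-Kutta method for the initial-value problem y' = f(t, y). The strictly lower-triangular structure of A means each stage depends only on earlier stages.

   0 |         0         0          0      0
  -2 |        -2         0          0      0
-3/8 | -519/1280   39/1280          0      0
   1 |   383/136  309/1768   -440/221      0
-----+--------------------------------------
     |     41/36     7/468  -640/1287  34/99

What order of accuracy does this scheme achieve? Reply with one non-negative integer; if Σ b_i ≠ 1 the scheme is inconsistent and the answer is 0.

b = (41/36, 7/468, -640/1287, 34/99)
c = (0, -2, -3/8, 1)
Ac = (0, 0, -39/640, 27/68)
Σ b_i: 41/36·1 + 7/468·1 + (-640/1287)·1 + 34/99·1 = 1 ✓
b·c: 7/468·(-2) + (-640/1287)·(-3/8) + 34/99·1 = 1/2 ✓
b·c²: 7/468·4 + (-640/1287)·9/64 + 34/99·1 = 1/3 ✓
b·Ac: (-640/1287)·(-39/640) + 34/99·27/68 = 1/6 ✓
b·c³: 7/468·(-8) + (-640/1287)·(-27/512) + 34/99·1 = 1/4 ✓
b·(c∘Ac): (-640/1287)·117/5120 + 34/99·27/68 = 1/8 ✓
b·Ac²: (-640/1287)·39/320 + 34/99·57/136 = 1/12 ✓
b·A²c: 34/99·33/272 = 1/24 ✓; 4 stages ⇒ order 4.

4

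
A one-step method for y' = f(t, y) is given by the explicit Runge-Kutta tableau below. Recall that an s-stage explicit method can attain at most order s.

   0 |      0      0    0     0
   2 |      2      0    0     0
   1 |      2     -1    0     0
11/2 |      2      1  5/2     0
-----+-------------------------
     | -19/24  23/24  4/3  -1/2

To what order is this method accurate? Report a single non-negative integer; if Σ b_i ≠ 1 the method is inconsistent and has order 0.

2

b = (-19/24, 23/24, 4/3, -1/2)
c = (0, 2, 1, 11/2)
Ac = (0, 0, -2, 9/2)
Σ b_i: (-19/24)·1 + 23/24·1 + 4/3·1 + (-1/2)·1 = 1 ✓
b·c: 23/24·2 + 4/3·1 + (-1/2)·11/2 = 1/2 ✓
b·c²: 23/24·4 + 4/3·1 + (-1/2)·121/4 = -239/24 ≠ 1/3 ⇒ order 2.
b·Ac: 4/3·(-2) + (-1/2)·9/2 = -59/12 ≠ 1/6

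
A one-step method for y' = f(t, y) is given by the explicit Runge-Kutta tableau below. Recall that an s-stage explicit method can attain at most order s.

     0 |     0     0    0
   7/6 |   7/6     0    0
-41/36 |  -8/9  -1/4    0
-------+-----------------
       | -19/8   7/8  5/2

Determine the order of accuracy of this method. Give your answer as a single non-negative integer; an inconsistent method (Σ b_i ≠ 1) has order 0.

b = (-19/8, 7/8, 5/2)
c = (0, 7/6, -41/36)
Ac = (0, 0, -7/24)
Σ b_i: (-19/8)·1 + 7/8·1 + 5/2·1 = 1 ✓
b·c: 7/8·7/6 + 5/2·(-41/36) = -263/144 ≠ 1/2 ⇒ order 1.

1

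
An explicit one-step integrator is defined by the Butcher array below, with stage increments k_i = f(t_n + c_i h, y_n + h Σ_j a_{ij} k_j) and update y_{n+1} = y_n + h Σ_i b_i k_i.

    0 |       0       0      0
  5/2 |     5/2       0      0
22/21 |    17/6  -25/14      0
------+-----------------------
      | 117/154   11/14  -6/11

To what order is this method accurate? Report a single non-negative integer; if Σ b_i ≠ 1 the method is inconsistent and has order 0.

b = (117/154, 11/14, -6/11)
c = (0, 5/2, 22/21)
Ac = (0, 0, -125/28)
Σ b_i: 117/154·1 + 11/14·1 + (-6/11)·1 = 1 ✓
b·c: 11/14·5/2 + (-6/11)·22/21 = 39/28 ≠ 1/2 ⇒ order 1.

1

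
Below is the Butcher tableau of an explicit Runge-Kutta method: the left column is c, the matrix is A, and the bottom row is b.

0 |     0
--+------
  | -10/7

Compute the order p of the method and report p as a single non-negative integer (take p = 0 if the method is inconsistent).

b = (-10/7)
c = (0)
Σ b_i: (-10/7)·1 = -10/7 ≠ 1 ⇒ order 0.

0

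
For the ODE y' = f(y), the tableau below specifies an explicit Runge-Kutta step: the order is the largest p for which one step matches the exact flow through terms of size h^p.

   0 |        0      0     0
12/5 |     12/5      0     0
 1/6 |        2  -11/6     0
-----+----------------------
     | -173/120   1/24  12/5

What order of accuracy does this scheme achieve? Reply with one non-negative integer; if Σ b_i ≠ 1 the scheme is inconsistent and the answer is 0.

b = (-173/120, 1/24, 12/5)
c = (0, 12/5, 1/6)
Ac = (0, 0, -22/5)
Σ b_i: (-173/120)·1 + 1/24·1 + 12/5·1 = 1 ✓
b·c: 1/24·12/5 + 12/5·1/6 = 1/2 ✓
b·c²: 1/24·144/25 + 12/5·1/36 = 23/75 ≠ 1/3 ⇒ order 2.
b·Ac: 12/5·(-22/5) = -264/25 ≠ 1/6

2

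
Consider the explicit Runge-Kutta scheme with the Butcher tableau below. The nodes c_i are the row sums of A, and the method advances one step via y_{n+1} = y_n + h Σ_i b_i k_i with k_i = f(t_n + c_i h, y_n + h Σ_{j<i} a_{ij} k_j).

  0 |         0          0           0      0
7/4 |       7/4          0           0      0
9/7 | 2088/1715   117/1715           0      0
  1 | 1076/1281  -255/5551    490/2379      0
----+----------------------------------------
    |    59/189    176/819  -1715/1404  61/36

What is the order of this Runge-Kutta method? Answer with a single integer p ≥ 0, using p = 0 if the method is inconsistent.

4

b = (59/189, 176/819, -1715/1404, 61/36)
c = (0, 7/4, 9/7, 1)
Ac = (0, 0, 117/980, 45/244)
Σ b_i: 59/189·1 + 176/819·1 + (-1715/1404)·1 + 61/36·1 = 1 ✓
b·c: 176/819·7/4 + (-1715/1404)·9/7 + 61/36·1 = 1/2 ✓
b·c²: 176/819·49/16 + (-1715/1404)·81/49 + 61/36·1 = 1/3 ✓
b·Ac: (-1715/1404)·117/980 + 61/36·45/244 = 1/6 ✓
b·c³: 176/819·343/64 + (-1715/1404)·729/343 + 61/36·1 = 1/4 ✓
b·(c∘Ac): (-1715/1404)·1053/6860 + 61/36·45/244 = 1/8 ✓
b·Ac²: (-1715/1404)·117/560 + 61/36·195/976 = 1/12 ✓
b·A²c: 61/36·3/122 = 1/24 ✓; 4 stages ⇒ order 4.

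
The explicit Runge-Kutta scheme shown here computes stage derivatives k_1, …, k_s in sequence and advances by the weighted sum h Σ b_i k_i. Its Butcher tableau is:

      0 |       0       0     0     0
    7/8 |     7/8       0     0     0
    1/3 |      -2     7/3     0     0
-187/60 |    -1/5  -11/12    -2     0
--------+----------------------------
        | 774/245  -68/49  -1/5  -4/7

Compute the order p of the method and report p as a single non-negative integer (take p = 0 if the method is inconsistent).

2

b = (774/245, -68/49, -1/5, -4/7)
c = (0, 7/8, 1/3, -187/60)
Ac = (0, 0, 49/24, -47/32)
Σ b_i: 774/245·1 + (-68/49)·1 + (-1/5)·1 + (-4/7)·1 = 1 ✓
b·c: (-68/49)·7/8 + (-1/5)·1/3 + (-4/7)·(-187/60) = 1/2 ✓
b·c²: (-68/49)·49/64 + (-1/5)·1/9 + (-4/7)·34969/3600 = -18579/2800 ≠ 1/3 ⇒ order 2.
b·Ac: (-1/5)·49/24 + (-4/7)·(-47/32) = 181/420 ≠ 1/6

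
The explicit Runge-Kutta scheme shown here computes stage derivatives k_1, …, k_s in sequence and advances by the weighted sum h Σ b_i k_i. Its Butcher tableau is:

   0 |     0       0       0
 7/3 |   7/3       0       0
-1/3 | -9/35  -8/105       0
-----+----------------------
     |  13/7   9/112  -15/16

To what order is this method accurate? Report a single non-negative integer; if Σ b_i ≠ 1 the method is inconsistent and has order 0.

3

b = (13/7, 9/112, -15/16)
c = (0, 7/3, -1/3)
Ac = (0, 0, -8/45)
Σ b_i: 13/7·1 + 9/112·1 + (-15/16)·1 = 1 ✓
b·c: 9/112·7/3 + (-15/16)·(-1/3) = 1/2 ✓
b·c²: 9/112·49/9 + (-15/16)·1/9 = 1/3 ✓
b·Ac: (-15/16)·(-8/45) = 1/6 ✓; 3 stages ⇒ order 3.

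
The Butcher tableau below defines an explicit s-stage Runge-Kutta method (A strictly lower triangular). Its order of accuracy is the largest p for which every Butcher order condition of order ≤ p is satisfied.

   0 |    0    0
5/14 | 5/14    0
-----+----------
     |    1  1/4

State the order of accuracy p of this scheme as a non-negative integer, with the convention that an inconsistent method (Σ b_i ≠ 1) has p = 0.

b = (1, 1/4)
c = (0, 5/14)
Σ b_i: 1·1 + 1/4·1 = 5/4 ≠ 1 ⇒ order 0.

0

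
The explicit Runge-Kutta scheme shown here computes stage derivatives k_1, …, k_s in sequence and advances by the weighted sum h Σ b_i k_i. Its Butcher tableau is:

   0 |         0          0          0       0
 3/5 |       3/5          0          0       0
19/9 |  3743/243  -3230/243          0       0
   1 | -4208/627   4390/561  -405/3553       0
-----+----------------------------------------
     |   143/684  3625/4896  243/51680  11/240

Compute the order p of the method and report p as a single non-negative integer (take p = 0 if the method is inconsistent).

b = (143/684, 3625/4896, 243/51680, 11/240)
c = (0, 3/5, 19/9, 1)
Ac = (0, 0, -646/81, 49/11)
Σ b_i: 143/684·1 + 3625/4896·1 + 243/51680·1 + 11/240·1 = 1 ✓
b·c: 3625/4896·3/5 + 243/51680·19/9 + 11/240·1 = 1/2 ✓
b·c²: 3625/4896·9/25 + 243/51680·361/81 + 11/240·1 = 1/3 ✓
b·Ac: 243/51680·(-646/81) + 11/240·49/11 = 1/6 ✓
b·c³: 3625/4896·27/125 + 243/51680·6859/729 + 11/240·1 = 1/4 ✓
b·(c∘Ac): 243/51680·(-12274/729) + 11/240·49/11 = 1/8 ✓
b·Ac²: 243/51680·(-646/135) + 11/240·127/55 = 1/12 ✓
b·A²c: 11/240·10/11 = 1/24 ✓; 4 stages ⇒ order 4.

4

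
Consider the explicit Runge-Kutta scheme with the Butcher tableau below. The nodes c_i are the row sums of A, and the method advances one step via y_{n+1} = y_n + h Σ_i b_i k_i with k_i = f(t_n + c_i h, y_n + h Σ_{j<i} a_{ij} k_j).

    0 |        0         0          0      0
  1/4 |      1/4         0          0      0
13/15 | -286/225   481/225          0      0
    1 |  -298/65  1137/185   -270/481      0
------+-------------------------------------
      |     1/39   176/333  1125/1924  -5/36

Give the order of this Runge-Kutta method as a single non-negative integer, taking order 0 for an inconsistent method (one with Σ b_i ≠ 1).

4

b = (1/39, 176/333, 1125/1924, -5/36)
c = (0, 1/4, 13/15, 1)
Ac = (0, 0, 481/900, 21/20)
Σ b_i: 1/39·1 + 176/333·1 + 1125/1924·1 + (-5/36)·1 = 1 ✓
b·c: 176/333·1/4 + 1125/1924·13/15 + (-5/36)·1 = 1/2 ✓
b·c²: 176/333·1/16 + 1125/1924·169/225 + (-5/36)·1 = 1/3 ✓
b·Ac: 1125/1924·481/900 + (-5/36)·21/20 = 1/6 ✓
b·c³: 176/333·1/64 + 1125/1924·2197/3375 + (-5/36)·1 = 1/4 ✓
b·(c∘Ac): 1125/1924·6253/13500 + (-5/36)·21/20 = 1/8 ✓
b·Ac²: 1125/1924·481/3600 + (-5/36)·(-3/80) = 1/12 ✓
b·A²c: (-5/36)·(-3/10) = 1/24 ✓; 4 stages ⇒ order 4.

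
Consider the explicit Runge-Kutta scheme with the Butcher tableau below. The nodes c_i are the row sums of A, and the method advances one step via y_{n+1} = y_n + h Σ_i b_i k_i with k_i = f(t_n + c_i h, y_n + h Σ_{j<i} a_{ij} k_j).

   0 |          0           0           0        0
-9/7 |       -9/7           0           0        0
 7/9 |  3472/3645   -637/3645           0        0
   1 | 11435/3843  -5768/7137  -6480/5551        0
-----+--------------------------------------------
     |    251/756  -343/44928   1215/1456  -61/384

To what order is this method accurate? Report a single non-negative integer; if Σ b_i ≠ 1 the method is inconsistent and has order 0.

b = (251/756, -343/44928, 1215/1456, -61/384)
c = (0, -9/7, 7/9, 1)
Ac = (0, 0, 91/405, 8/61)
Σ b_i: 251/756·1 + (-343/44928)·1 + 1215/1456·1 + (-61/384)·1 = 1 ✓
b·c: (-343/44928)·(-9/7) + 1215/1456·7/9 + (-61/384)·1 = 1/2 ✓
b·c²: (-343/44928)·81/49 + 1215/1456·49/81 + (-61/384)·1 = 1/3 ✓
b·Ac: 1215/1456·91/405 + (-61/384)·8/61 = 1/6 ✓
b·c³: (-343/44928)·(-729/343) + 1215/1456·343/729 + (-61/384)·1 = 1/4 ✓
b·(c∘Ac): 1215/1456·637/3645 + (-61/384)·8/61 = 1/8 ✓
b·Ac²: 1215/1456·(-13/45) + (-61/384)·(-872/427) = 1/12 ✓
b·A²c: (-61/384)·(-16/61) = 1/24 ✓; 4 stages ⇒ order 4.

4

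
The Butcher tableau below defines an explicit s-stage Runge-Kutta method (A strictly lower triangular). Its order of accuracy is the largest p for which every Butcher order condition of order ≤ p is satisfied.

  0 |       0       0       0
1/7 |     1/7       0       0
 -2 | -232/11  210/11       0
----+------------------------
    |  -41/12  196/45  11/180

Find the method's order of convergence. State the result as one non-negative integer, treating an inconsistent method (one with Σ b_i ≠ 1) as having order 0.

b = (-41/12, 196/45, 11/180)
c = (0, 1/7, -2)
Ac = (0, 0, 30/11)
Σ b_i: (-41/12)·1 + 196/45·1 + 11/180·1 = 1 ✓
b·c: 196/45·1/7 + 11/180·(-2) = 1/2 ✓
b·c²: 196/45·1/49 + 11/180·4 = 1/3 ✓
b·Ac: 11/180·30/11 = 1/6 ✓; 3 stages ⇒ order 3.

3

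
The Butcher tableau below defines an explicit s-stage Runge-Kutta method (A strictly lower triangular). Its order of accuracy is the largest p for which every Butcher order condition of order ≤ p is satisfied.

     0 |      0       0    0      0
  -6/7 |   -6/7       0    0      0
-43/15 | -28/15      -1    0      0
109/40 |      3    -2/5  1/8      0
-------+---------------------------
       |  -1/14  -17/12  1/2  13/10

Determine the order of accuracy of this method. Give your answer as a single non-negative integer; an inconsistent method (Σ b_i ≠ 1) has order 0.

0

b = (-1/14, -17/12, 1/2, 13/10)
c = (0, -6/7, -43/15, 109/40)
Ac = (0, 0, 6/7, -13/840)
Σ b_i: (-1/14)·1 + (-17/12)·1 + 1/2·1 + 13/10·1 = 131/420 ≠ 1 ⇒ order 0.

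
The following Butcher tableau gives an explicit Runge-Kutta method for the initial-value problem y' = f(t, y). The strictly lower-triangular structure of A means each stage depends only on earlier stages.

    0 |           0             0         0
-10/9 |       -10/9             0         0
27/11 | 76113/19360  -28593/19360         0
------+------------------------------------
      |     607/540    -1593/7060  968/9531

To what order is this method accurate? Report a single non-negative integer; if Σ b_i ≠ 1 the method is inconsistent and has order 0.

b = (607/540, -1593/7060, 968/9531)
c = (0, -10/9, 27/11)
Ac = (0, 0, 3177/1936)
Σ b_i: 607/540·1 + (-1593/7060)·1 + 968/9531·1 = 1 ✓
b·c: (-1593/7060)·(-10/9) + 968/9531·27/11 = 1/2 ✓
b·c²: (-1593/7060)·100/81 + 968/9531·729/121 = 1/3 ✓
b·Ac: 968/9531·3177/1936 = 1/6 ✓; 3 stages ⇒ order 3.

3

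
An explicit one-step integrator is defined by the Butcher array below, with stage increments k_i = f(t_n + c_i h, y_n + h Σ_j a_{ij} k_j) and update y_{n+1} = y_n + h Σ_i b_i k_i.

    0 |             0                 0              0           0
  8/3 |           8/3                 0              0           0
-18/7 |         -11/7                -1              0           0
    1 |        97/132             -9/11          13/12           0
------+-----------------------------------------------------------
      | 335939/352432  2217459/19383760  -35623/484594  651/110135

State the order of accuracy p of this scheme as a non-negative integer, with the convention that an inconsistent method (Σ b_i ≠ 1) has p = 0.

3

b = (335939/352432, 2217459/19383760, -35623/484594, 651/110135)
c = (0, 8/3, -18/7, 1)
Ac = (0, 0, -8/3, -765/154)
Σ b_i: 335939/352432·1 + 2217459/19383760·1 + (-35623/484594)·1 + 651/110135·1 = 1 ✓
b·c: 2217459/19383760·8/3 + (-35623/484594)·(-18/7) + 651/110135·1 = 1/2 ✓
b·c²: 2217459/19383760·64/9 + (-35623/484594)·324/49 + 651/110135·1 = 1/3 ✓
b·Ac: (-35623/484594)·(-8/3) + 651/110135·(-765/154) = 1/6 ✓
b·c³: 2217459/19383760·512/27 + (-35623/484594)·(-5832/343) + 651/110135·1 = 4753061/1387701 ≠ 1/4 ⇒ order 3.
b·(c∘Ac): (-35623/484594)·48/7 + 651/110135·(-765/154) = -258501/484594 ≠ 1/8
b·Ac²: (-35623/484594)·(-64/9) + 651/110135·725/539 = 736447/1387701 ≠ 1/12
b·A²c: 651/110135·(-26/9) = -5642/330405 ≠ 1/24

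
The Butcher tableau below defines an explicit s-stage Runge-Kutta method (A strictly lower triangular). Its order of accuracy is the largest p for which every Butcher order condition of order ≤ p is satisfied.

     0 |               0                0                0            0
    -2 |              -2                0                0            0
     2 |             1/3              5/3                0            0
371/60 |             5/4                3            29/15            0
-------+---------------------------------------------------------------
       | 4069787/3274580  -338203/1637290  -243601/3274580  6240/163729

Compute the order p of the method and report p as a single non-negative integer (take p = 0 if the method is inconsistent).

b = (4069787/3274580, -338203/1637290, -243601/3274580, 6240/163729)
c = (0, -2, 2, 371/60)
Ac = (0, 0, -10/3, -32/15)
Σ b_i: 4069787/3274580·1 + (-338203/1637290)·1 + (-243601/3274580)·1 + 6240/163729·1 = 1 ✓
b·c: (-338203/1637290)·(-2) + (-243601/3274580)·2 + 6240/163729·371/60 = 1/2 ✓
b·c²: (-338203/1637290)·4 + (-243601/3274580)·4 + 6240/163729·137641/3600 = 1/3 ✓
b·Ac: (-243601/3274580)·(-10/3) + 6240/163729·(-32/15) = 1/6 ✓
b·c³: (-338203/1637290)·(-8) + (-243601/3274580)·8 + 6240/163729·51064811/216000 = 741747443/73678050 ≠ 1/4 ⇒ order 3.
b·(c∘Ac): (-243601/3274580)·(-20/3) + 6240/163729·(-2968/225) = -5561/818645 ≠ 1/8
b·Ac²: (-243601/3274580)·20/3 + 6240/163729·296/15 = 125807/491187 ≠ 1/12
b·A²c: 6240/163729·(-58/9) = -120640/491187 ≠ 1/24

3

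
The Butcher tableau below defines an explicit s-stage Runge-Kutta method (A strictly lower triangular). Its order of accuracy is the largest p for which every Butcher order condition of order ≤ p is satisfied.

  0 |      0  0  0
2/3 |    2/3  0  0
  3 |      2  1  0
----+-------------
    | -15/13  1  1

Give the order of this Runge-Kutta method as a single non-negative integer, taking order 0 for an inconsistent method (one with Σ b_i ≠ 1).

b = (-15/13, 1, 1)
c = (0, 2/3, 3)
Ac = (0, 0, 2/3)
Σ b_i: (-15/13)·1 + 1·1 + 1·1 = 11/13 ≠ 1 ⇒ order 0.

0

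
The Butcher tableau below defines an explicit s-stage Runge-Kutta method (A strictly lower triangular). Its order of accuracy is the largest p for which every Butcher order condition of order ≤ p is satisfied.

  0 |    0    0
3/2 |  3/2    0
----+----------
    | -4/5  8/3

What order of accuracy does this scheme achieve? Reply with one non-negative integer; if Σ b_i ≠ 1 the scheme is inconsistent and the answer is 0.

0

b = (-4/5, 8/3)
c = (0, 3/2)
Σ b_i: (-4/5)·1 + 8/3·1 = 28/15 ≠ 1 ⇒ order 0.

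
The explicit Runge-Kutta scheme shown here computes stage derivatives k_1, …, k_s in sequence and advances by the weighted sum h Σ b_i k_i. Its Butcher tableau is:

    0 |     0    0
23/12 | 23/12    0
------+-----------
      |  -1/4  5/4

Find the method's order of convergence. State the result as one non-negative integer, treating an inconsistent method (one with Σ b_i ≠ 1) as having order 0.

1

b = (-1/4, 5/4)
c = (0, 23/12)
Σ b_i: (-1/4)·1 + 5/4·1 = 1 ✓
b·c: 5/4·23/12 = 115/48 ≠ 1/2 ⇒ order 1.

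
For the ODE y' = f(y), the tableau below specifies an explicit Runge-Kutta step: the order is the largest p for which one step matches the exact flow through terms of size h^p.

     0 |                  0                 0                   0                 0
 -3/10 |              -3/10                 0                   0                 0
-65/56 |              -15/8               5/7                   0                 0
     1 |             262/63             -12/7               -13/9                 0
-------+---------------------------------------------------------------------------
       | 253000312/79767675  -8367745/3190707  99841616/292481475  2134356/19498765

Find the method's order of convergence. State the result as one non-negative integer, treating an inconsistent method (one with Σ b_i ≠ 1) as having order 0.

b = (253000312/79767675, -8367745/3190707, 99841616/292481475, 2134356/19498765)
c = (0, -3/10, -65/56, 1)
Ac = (0, 0, -3/14, 5521/2520)
Σ b_i: 253000312/79767675·1 + (-8367745/3190707)·1 + 99841616/292481475·1 + 2134356/19498765·1 = 1 ✓
b·c: (-8367745/3190707)·(-3/10) + 99841616/292481475·(-65/56) + 2134356/19498765·1 = 1/2 ✓
b·c²: (-8367745/3190707)·9/100 + 99841616/292481475·4225/3136 + 2134356/19498765·1 = 1/3 ✓
b·Ac: 99841616/292481475·(-3/14) + 2134356/19498765·5521/2520 = 1/6 ✓
b·c³: (-8367745/3190707)·(-27/1000) + 99841616/292481475·(-274625/175616) + 2134356/19498765·1 = -161976959/458152800 ≠ 1/4 ⇒ order 3.
b·(c∘Ac): 99841616/292481475·195/784 + 2134356/19498765·5521/2520 = 17268109/53178450 ≠ 1/8
b·Ac²: 99841616/292481475·9/140 + 2134356/19498765·(-1481989/705600) = -104804801/503968080 ≠ 1/12
b·A²c: 2134356/19498765·13/42 = 50818/1499905 ≠ 1/24

3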